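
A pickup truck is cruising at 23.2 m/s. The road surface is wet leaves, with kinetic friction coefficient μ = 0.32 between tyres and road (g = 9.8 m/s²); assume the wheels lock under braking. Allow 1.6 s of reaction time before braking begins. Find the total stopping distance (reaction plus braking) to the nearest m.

a = μg = 0.32 × 9.8 = 3.136 m/s².
Reaction distance = v·t_r = 23.2000 × 1.6 = 37.120 m.
Braking distance = v²/(2a) = 23.2000² / (2 × 3.136) = 538.240 / 6.272 = 85.816 m.
Total = 37.120 + 85.816 = 122.936 m.

Total stopping distance ≈ 123 m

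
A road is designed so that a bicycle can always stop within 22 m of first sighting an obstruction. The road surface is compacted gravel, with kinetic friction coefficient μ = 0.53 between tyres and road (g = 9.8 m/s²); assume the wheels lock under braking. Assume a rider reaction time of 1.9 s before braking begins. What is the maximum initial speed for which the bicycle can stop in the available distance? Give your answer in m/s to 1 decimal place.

Maximum speed ≈ 8.2 m/s

a = μg = 0.53 × 9.8 = 5.194 m/s².
Stopping distance: v·t_r + v²/(2a) = 22 with t_r = 1.9 s and a = 5.194 m/s².
So v² + 19.737 v − 228.54 = 0.
Positive root: v = −a·t_r + √((a·t_r)² + 2a·d) = −9.869 + √(97.397 + 228.54) = 8.1847 m/s.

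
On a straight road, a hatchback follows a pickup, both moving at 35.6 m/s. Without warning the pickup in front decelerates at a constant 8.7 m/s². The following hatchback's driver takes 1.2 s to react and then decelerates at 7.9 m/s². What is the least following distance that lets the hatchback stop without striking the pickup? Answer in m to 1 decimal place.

Leader travels v²/(2a_L) = 1267.360 / 17.400 = 72.837 m before stopping.
Follower covers v·t_r = 35.6000 × 1.2 = 42.720 m while reacting, then v²/(2a_F) = 1267.360 / 15.800 = 80.213 m while braking, for a total of 42.720 + 80.213 = 122.933 m.
Since a_F ≤ a_L and the follower starts braking later, the follower is never slower than the leader, so the closest approach is when both have stopped.
Minimum gap = 122.933 − 72.837 = 50.096 m.

Minimum gap ≈ 50.1 m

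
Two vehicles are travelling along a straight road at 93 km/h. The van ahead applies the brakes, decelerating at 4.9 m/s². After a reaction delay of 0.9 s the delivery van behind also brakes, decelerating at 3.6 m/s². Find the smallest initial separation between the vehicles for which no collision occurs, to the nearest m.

Minimum gap ≈ 48 m

93 km/h ÷ 3.6 = 25.8333 m/s.
Leader travels v²/(2a_L) = 667.359 / 9.800 = 68.098 m before stopping.
Follower covers v·t_r = 25.8333 × 0.9 = 23.250 m while reacting, then v²/(2a_F) = 667.359 / 7.200 = 92.689 m while braking, for a total of 23.250 + 92.689 = 115.939 m.
Since a_F ≤ a_L and the follower starts braking later, the follower is never slower than the leader, so the closest approach is when both have stopped.
Minimum gap = 115.939 − 68.098 = 47.841 m.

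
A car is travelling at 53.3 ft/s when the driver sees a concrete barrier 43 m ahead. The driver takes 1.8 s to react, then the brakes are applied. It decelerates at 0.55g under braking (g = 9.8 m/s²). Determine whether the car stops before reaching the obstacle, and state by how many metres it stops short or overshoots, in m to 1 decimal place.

No — it overshoots by 10.7 m

53.3 ft/s × 0.3048 = 16.2458 m/s.
a = 0.55 × 9.8 = 5.390 m/s².
Reaction distance = 16.2458 × 1.8 = 29.242 m.
Braking distance = v²/(2a) = 263.926 / 10.780 = 24.483 m.
Total stopping distance = 29.242 + 24.483 = 53.725 m, vs 43 m available — it cannot stop in time and overshoots by 53.725 − 43 = 10.725 m.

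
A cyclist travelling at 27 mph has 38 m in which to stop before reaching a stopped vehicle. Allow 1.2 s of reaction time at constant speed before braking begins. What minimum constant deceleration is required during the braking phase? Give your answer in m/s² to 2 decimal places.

27 mph × 0.44704 = 12.0701 m/s.
Distance covered during reaction = 12.0701 × 1.2 = 14.484 m.
Distance available for braking: 38 − 14.484 = 23.516 m.
v² = 2a·d ⇒ a = v²/(2d) = 12.0701² / (2 × 23.516) = 145.687 / 47.032 = 3.0976 m/s².

Required deceleration ≈ 3.10 m/s²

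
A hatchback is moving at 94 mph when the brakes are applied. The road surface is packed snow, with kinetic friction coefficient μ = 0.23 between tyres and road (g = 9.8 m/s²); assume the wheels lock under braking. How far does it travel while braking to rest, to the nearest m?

Braking distance ≈ 392 m

94 mph × 0.44704 = 42.0218 m/s.
a = μg = 0.23 × 9.8 = 2.254 m/s².
Braking distance = v²/(2a) = 42.0218² / (2 × 2.254) = 1765.832 / 4.508 = 391.711 m.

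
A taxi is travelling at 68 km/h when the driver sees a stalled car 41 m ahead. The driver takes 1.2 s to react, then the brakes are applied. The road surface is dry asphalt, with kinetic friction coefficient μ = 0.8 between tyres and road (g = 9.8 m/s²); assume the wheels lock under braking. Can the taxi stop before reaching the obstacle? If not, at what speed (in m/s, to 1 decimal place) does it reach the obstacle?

68 km/h ÷ 3.6 = 18.8889 m/s.
a = μg = 0.8 × 9.8 = 7.840 m/s².
Reaction distance = 18.8889 × 1.2 = 22.667 m.
Braking distance needed to stop: v²/(2a) = 356.791 / 15.680 = 22.755 m, so total needed = 22.667 + 22.755 = 45.422 m > 41 m — it cannot stop.
Distance remaining when braking begins: 41 − 22.667 = 18.333 m.
v² = v₀² − 2a·d = 356.791 − 2 × 7.840 × 18.333 = 69.330 m²/s².
v = √69.330 = 8.326 m/s.

No — it strikes the obstacle at 8.3 m/s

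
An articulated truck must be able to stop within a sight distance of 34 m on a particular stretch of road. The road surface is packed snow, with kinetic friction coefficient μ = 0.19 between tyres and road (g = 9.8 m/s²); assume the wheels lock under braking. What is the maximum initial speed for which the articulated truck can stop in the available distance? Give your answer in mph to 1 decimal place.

Maximum speed ≈ 25.2 mph

a = μg = 0.19 × 9.8 = 1.862 m/s².
v²/(2a) = d ⇒ v = √(2 × 1.862 × 34) = √126.62 = 11.2526 m/s.
11.2526 m/s ÷ 0.44704 = 25.171 mph.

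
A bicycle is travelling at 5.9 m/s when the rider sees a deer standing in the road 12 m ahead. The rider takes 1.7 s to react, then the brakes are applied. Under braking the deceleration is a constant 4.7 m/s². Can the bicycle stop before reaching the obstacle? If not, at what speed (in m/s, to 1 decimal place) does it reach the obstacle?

No — it strikes the obstacle at 4.0 m/s

Reaction distance = 5.9000 × 1.7 = 10.030 m.
Braking distance needed to stop: v²/(2a) = 34.810 / 9.400 = 3.703 m, so total needed = 10.030 + 3.703 = 13.733 m > 12 m — it cannot stop.
Distance remaining when braking begins: 12 − 10.030 = 1.970 m.
v² = v₀² − 2a·d = 34.810 − 2 × 4.700 × 1.970 = 16.292 m²/s².
v = √16.292 = 4.036 m/s.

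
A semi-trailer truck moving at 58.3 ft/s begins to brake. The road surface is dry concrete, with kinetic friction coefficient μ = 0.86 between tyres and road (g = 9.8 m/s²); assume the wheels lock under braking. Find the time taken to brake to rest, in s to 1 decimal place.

Braking time ≈ 2.1 s

58.3 ft/s × 0.3048 = 17.7698 m/s.
a = μg = 0.86 × 9.8 = 8.428 m/s².
Braking time = v/a = 17.7698 / 8.428 = 2.108 s.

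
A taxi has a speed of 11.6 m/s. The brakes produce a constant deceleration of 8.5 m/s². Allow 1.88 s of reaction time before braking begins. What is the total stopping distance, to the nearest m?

Total stopping distance ≈ 30 m

Reaction distance = v·t_r = 11.6000 × 1.88 = 21.808 m.
Braking distance = v²/(2a) = 11.6000² / (2 × 8.500) = 134.560 / 17.000 = 7.915 m.
Total = 21.808 + 7.915 = 29.723 m.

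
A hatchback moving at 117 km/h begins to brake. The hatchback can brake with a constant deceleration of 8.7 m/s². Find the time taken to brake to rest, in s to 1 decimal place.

Braking time ≈ 3.7 s

117 km/h ÷ 3.6 = 32.5000 m/s.
Braking time = v/a = 32.5000 / 8.700 = 3.736 s.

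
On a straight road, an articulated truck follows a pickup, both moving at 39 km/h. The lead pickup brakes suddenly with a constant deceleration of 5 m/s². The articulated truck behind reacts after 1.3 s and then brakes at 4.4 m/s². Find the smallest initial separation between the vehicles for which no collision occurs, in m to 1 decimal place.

39 km/h ÷ 3.6 = 10.8333 m/s.
Leader travels v²/(2a_L) = 117.360 / 10.000 = 11.736 m before stopping.
Follower covers v·t_r = 10.8333 × 1.3 = 14.083 m while reacting, then v²/(2a_F) = 117.360 / 8.800 = 13.336 m while braking, for a total of 14.083 + 13.336 = 27.419 m.
Since a_F ≤ a_L and the follower starts braking later, the follower is never slower than the leader, so the closest approach is when both have stopped.
Minimum gap = 27.419 − 11.736 = 15.683 m.

Minimum gap ≈ 15.7 m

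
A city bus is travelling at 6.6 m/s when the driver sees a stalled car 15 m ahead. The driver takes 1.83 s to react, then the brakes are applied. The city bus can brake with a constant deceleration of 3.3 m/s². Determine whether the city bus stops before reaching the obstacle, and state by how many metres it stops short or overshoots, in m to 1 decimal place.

No — it overshoots by 3.7 m

Reaction distance = 6.6000 × 1.83 = 12.078 m.
Braking distance = v²/(2a) = 43.560 / 6.600 = 6.600 m.
Total stopping distance = 12.078 + 6.600 = 18.678 m, vs 15 m available — it cannot stop in time and overshoots by 18.678 − 15 = 3.678 m.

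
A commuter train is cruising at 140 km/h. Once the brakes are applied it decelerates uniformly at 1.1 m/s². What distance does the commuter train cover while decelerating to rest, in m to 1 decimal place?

Braking distance ≈ 687.4 m

140 km/h ÷ 3.6 = 38.8889 m/s.
Braking distance = v²/(2a) = 38.8889² / (2 × 1.100) = 1512.347 / 2.200 = 687.430 m.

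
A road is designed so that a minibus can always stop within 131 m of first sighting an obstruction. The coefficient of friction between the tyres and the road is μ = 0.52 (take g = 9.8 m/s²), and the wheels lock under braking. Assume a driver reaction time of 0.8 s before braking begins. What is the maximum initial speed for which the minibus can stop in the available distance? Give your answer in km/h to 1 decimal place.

Maximum speed ≈ 117.7 km/h

a = μg = 0.52 × 9.8 = 5.096 m/s².
Stopping distance: v·t_r + v²/(2a) = 131 with t_r = 0.8 s and a = 5.096 m/s².
So v² + 8.154 v − 1335.15 = 0.
Positive root: v = −a·t_r + √((a·t_r)² + 2a·d) = −4.077 + √(16.622 + 1335.15) = 32.6895 m/s.
32.6895 m/s × 3.6 = 117.682 km/h.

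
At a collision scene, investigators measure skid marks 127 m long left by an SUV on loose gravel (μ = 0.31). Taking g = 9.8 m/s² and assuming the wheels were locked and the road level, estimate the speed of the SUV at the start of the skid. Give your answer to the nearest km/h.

Deceleration a = μg = 0.31 × 9.8 = 3.038 m/s².
v = √(2a·d) = √(2 × 3.038 × 127) = √771.652 = 27.7786 m/s.
= 27.7786 × 3.6 = 100.003 km/h.

Initial speed ≈ 100 km/h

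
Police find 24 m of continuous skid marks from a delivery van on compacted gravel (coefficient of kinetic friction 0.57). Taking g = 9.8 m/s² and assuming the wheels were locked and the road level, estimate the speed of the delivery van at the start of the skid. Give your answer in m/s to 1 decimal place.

Initial speed ≈ 16.4 m/s

Deceleration a = μg = 0.57 × 9.8 = 5.586 m/s².
v = √(2a·d) = √(2 × 5.586 × 24) = √268.128 = 16.3746 m/s.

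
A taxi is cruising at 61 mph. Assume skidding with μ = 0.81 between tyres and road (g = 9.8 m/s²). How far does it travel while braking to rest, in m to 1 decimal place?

61 mph × 0.44704 = 27.2694 m/s.
a = μg = 0.81 × 9.8 = 7.938 m/s².
Braking distance = v²/(2a) = 27.2694² / (2 × 7.938) = 743.620 / 15.876 = 46.839 m.

Braking distance ≈ 46.8 m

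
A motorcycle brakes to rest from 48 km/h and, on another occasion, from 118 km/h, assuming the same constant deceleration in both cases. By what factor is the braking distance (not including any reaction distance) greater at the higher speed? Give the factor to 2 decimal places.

Braking distance d = v²/(2a), so with a fixed, d ∝ v².
Factor = (118/48)² = 2.4583² = 6.0432.

Factor ≈ 6.04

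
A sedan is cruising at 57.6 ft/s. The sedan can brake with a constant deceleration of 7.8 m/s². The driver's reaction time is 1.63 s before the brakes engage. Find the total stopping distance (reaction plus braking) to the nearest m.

57.6 ft/s × 0.3048 = 17.5565 m/s.
Reaction distance = v·t_r = 17.5565 × 1.63 = 28.617 m.
Braking distance = v²/(2a) = 17.5565² / (2 × 7.800) = 308.231 / 15.600 = 19.758 m.
Total = 28.617 + 19.758 = 48.375 m.

Total stopping distance ≈ 48 m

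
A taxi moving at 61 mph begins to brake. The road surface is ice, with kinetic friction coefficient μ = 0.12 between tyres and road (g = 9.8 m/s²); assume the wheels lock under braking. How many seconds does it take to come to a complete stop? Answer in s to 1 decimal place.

61 mph × 0.44704 = 27.2694 m/s.
a = μg = 0.12 × 9.8 = 1.176 m/s².
Braking time = v/a = 27.2694 / 1.176 = 23.188 s.

Braking time ≈ 23.2 s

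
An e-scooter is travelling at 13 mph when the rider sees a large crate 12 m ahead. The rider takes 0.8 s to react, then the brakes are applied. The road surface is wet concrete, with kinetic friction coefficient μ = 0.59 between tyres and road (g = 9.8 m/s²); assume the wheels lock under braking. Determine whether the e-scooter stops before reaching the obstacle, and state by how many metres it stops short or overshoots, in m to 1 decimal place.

13 mph × 0.44704 = 5.8115 m/s.
a = μg = 0.59 × 9.8 = 5.782 m/s².
Reaction distance = 5.8115 × 0.8 = 4.649 m.
Braking distance = v²/(2a) = 33.774 / 11.564 = 2.921 m.
Total stopping distance = 4.649 + 2.921 = 7.570 m, vs 12 m available — it stops with 12 − 7.570 = 4.430 m to spare.

Yes — it stops 4.4 m short of the obstacle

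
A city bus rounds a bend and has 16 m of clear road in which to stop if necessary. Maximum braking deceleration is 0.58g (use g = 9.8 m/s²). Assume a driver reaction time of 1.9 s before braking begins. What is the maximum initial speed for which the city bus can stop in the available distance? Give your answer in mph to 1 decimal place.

Maximum speed ≈ 14.5 mph

a = 0.58 × 9.8 = 5.684 m/s².
Stopping distance: v·t_r + v²/(2a) = 16 with t_r = 1.9 s and a = 5.684 m/s².
So v² + 21.599 v − 181.89 = 0.
Positive root: v = −a·t_r + √((a·t_r)² + 2a·d) = −10.800 + √(116.640 + 181.89) = 6.4780 m/s.
6.4780 m/s ÷ 0.44704 = 14.491 mph.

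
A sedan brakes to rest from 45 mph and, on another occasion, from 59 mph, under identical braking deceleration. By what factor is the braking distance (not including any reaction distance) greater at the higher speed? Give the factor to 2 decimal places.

Braking distance d = v²/(2a), so with a fixed, d ∝ v².
Factor = (59/45)² = 1.3111² = 1.7190.

Factor ≈ 1.72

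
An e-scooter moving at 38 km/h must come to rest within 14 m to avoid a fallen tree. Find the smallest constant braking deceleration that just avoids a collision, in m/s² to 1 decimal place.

38 km/h ÷ 3.6 = 10.5556 m/s.
v² = 2a·d ⇒ a = v²/(2d) = 10.5556² / (2 × 14.000) = 111.421 / 28.000 = 3.9793 m/s².

Required deceleration ≈ 4.0 m/s²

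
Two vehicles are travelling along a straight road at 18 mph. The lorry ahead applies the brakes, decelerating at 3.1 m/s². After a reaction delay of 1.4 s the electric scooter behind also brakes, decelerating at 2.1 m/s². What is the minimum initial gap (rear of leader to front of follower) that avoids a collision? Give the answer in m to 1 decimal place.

18 mph × 0.44704 = 8.0467 m/s.
Leader travels v²/(2a_L) = 64.749 / 6.200 = 10.443 m before stopping.
Follower covers v·t_r = 8.0467 × 1.4 = 11.265 m while reacting, then v²/(2a_F) = 64.749 / 4.200 = 15.416 m while braking, for a total of 11.265 + 15.416 = 26.681 m.
Since a_F ≤ a_L and the follower starts braking later, the follower is never slower than the leader, so the closest approach is when both have stopped.
Minimum gap = 26.681 − 10.443 = 16.238 m.

Minimum gap ≈ 16.2 m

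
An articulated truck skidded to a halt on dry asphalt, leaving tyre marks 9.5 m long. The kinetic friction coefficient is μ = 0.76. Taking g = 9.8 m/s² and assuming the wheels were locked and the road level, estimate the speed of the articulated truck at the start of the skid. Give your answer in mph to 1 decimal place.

Deceleration a = μg = 0.76 × 9.8 = 7.448 m/s².
v = √(2a·d) = √(2 × 7.448 × 9.5) = √141.512 = 11.8959 m/s.
= 11.8959 ÷ 0.44704 = 26.610 mph.

Initial speed ≈ 26.6 mph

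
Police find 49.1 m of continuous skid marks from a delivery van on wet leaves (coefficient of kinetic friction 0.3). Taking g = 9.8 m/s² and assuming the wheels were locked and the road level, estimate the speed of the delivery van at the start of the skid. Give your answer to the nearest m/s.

Initial speed ≈ 17 m/s

Deceleration a = μg = 0.3 × 9.8 = 2.940 m/s².
v = √(2a·d) = √(2 × 2.940 × 49.1) = √288.708 = 16.9914 m/s.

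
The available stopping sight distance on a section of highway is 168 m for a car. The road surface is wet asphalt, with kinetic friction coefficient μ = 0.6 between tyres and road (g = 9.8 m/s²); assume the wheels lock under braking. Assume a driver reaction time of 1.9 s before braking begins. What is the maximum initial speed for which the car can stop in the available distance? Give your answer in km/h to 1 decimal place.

Maximum speed ≈ 124.8 km/h

a = μg = 0.6 × 9.8 = 5.880 m/s².
Stopping distance: v·t_r + v²/(2a) = 168 with t_r = 1.9 s and a = 5.880 m/s².
So v² + 22.344 v − 1975.68 = 0.
Positive root: v = −a·t_r + √((a·t_r)² + 2a·d) = −11.172 + √(124.814 + 1975.68) = 34.6591 m/s.
34.6591 m/s × 3.6 = 124.773 km/h.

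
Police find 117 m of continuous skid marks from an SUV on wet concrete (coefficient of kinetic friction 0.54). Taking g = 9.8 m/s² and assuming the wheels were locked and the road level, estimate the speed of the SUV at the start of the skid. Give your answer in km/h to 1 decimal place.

Deceleration a = μg = 0.54 × 9.8 = 5.292 m/s².
v = √(2a·d) = √(2 × 5.292 × 117) = √1238.328 = 35.1899 m/s.
= 35.1899 × 3.6 = 126.684 km/h.

Initial speed ≈ 126.7 km/h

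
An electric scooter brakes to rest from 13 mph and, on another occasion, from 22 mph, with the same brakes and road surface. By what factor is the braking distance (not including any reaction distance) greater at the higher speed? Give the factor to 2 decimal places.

Factor ≈ 2.86

Braking distance d = v²/(2a), so with a fixed, d ∝ v².
Factor = (22/13)² = 1.6923² = 2.8639.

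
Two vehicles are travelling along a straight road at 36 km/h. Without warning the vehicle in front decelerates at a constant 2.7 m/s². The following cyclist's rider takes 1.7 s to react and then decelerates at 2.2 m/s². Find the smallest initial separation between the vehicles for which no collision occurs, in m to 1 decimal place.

36 km/h ÷ 3.6 = 10.0000 m/s.
Leader travels v²/(2a_L) = 100.000 / 5.400 = 18.519 m before stopping.
Follower covers v·t_r = 10.0000 × 1.7 = 17.000 m while reacting, then v²/(2a_F) = 100.000 / 4.400 = 22.727 m while braking, for a total of 17.000 + 22.727 = 39.727 m.
Since a_F ≤ a_L and the follower starts braking later, the follower is never slower than the leader, so the closest approach is when both have stopped.
Minimum gap = 39.727 − 18.519 = 21.208 m.

Minimum gap ≈ 21.2 m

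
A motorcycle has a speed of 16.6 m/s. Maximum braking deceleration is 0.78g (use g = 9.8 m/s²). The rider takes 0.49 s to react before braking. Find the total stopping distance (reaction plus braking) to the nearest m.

a = 0.78 × 9.8 = 7.644 m/s².
Reaction distance = v·t_r = 16.6000 × 0.49 = 8.134 m.
Braking distance = v²/(2a) = 16.6000² / (2 × 7.644) = 275.560 / 15.288 = 18.025 m.
Total = 8.134 + 18.025 = 26.159 m.

Total stopping distance ≈ 26 m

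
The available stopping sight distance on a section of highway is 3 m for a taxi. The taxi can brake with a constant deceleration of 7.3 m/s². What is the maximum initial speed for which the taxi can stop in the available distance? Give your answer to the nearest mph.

v²/(2a) = d ⇒ v = √(2 × 7.300 × 3) = √43.80 = 6.6182 m/s.
6.6182 m/s ÷ 0.44704 = 14.804 mph.

Maximum speed ≈ 15 mph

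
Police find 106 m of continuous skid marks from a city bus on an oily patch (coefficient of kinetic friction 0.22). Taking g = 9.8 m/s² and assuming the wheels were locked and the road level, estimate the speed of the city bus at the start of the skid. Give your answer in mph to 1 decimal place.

Deceleration a = μg = 0.22 × 9.8 = 2.156 m/s².
v = √(2a·d) = √(2 × 2.156 × 106) = √457.072 = 21.3792 m/s.
= 21.3792 ÷ 0.44704 = 47.824 mph.

Initial speed ≈ 47.8 mph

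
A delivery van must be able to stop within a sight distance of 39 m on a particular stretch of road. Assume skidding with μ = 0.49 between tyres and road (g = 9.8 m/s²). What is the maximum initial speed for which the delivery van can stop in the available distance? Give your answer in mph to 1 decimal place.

a = μg = 0.49 × 9.8 = 4.802 m/s².
v²/(2a) = d ⇒ v = √(2 × 4.802 × 39) = √374.56 = 19.3536 m/s.
19.3536 m/s ÷ 0.44704 = 43.293 mph.

Maximum speed ≈ 43.3 mph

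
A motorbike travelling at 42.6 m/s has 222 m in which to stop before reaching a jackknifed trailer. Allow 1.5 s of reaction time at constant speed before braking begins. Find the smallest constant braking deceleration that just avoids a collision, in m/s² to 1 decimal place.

Required deceleration ≈ 5.7 m/s²

Distance covered during reaction = 42.6000 × 1.5 = 63.900 m.
Distance available for braking: 222 − 63.900 = 158.100 m.
v² = 2a·d ⇒ a = v²/(2d) = 42.6000² / (2 × 158.100) = 1814.760 / 316.200 = 5.7393 m/s².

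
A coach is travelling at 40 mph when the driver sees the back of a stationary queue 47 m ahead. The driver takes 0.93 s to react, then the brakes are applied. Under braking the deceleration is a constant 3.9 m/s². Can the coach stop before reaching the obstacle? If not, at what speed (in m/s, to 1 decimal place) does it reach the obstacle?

No — it strikes the obstacle at 9.1 m/s

40 mph × 0.44704 = 17.8816 m/s.
Reaction distance = 17.8816 × 0.93 = 16.630 m.
Braking distance needed to stop: v²/(2a) = 319.752 / 7.800 = 40.994 m, so total needed = 16.630 + 40.994 = 57.624 m > 47 m — it cannot stop.
Distance remaining when braking begins: 47 − 16.630 = 30.370 m.
v² = v₀² − 2a·d = 319.752 − 2 × 3.900 × 30.370 = 82.866 m²/s².
v = √82.866 = 9.103 m/s.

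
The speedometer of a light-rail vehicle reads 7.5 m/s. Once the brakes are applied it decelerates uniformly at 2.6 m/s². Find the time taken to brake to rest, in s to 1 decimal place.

Braking time ≈ 2.9 s

Braking time = v/a = 7.5000 / 2.600 = 2.885 s.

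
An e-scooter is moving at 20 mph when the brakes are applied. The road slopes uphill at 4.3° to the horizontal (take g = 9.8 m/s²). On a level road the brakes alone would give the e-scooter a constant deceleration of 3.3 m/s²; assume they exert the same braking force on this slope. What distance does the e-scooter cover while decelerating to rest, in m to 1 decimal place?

20 mph × 0.44704 = 8.9408 m/s.
Gravity along the uphill slope adds to the braking deceleration: a_eff = 3.300 + 9.8·sin 4.3° = 3.300 + 0.735 = 4.035 m/s².
Braking distance = v²/(2a) = 8.9408² / (2 × 4.035) = 79.938 / 8.070 = 9.906 m.

Braking distance ≈ 9.9 m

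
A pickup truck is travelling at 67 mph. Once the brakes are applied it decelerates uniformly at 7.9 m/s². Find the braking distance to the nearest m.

Braking distance ≈ 57 m

67 mph × 0.44704 = 29.9517 m/s.
Braking distance = v²/(2a) = 29.9517² / (2 × 7.900) = 897.104 / 15.800 = 56.779 m.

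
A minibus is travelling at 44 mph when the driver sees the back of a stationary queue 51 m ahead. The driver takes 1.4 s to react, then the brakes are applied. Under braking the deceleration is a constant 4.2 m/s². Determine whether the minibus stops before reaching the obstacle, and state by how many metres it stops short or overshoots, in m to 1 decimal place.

No — it overshoots by 22.6 m

44 mph × 0.44704 = 19.6698 m/s.
Reaction distance = 19.6698 × 1.4 = 27.538 m.
Braking distance = v²/(2a) = 386.901 / 8.400 = 46.060 m.
Total stopping distance = 27.538 + 46.060 = 73.598 m, vs 51 m available — it cannot stop in time and overshoots by 73.598 − 51 = 22.598 m.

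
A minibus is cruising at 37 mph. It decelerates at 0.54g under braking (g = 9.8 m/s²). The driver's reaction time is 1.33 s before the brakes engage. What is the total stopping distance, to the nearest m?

Total stopping distance ≈ 48 m

37 mph × 0.44704 = 16.5405 m/s.
a = 0.54 × 9.8 = 5.292 m/s².
Reaction distance = v·t_r = 16.5405 × 1.33 = 21.999 m.
Braking distance = v²/(2a) = 16.5405² / (2 × 5.292) = 273.588 / 10.584 = 25.849 m.
Total = 21.999 + 25.849 = 47.848 m.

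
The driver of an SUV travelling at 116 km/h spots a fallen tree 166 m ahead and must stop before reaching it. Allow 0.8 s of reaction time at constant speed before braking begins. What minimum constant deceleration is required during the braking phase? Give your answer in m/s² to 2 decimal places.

116 km/h ÷ 3.6 = 32.2222 m/s.
Distance covered during reaction = 32.2222 × 0.8 = 25.778 m.
Distance available for braking: 166 − 25.778 = 140.222 m.
v² = 2a·d ⇒ a = v²/(2d) = 32.2222² / (2 × 140.222) = 1038.270 / 280.444 = 3.7022 m/s².

Required deceleration ≈ 3.70 m/s²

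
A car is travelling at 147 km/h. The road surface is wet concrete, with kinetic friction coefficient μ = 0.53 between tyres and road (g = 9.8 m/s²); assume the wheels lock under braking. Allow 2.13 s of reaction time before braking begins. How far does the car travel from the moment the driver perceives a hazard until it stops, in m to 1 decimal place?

147 km/h ÷ 3.6 = 40.8333 m/s.
a = μg = 0.53 × 9.8 = 5.194 m/s².
Reaction distance = v·t_r = 40.8333 × 2.13 = 86.975 m.
Braking distance = v²/(2a) = 40.8333² / (2 × 5.194) = 1667.358 / 10.388 = 160.508 m.
Total = 86.975 + 160.508 = 247.483 m.

Total stopping distance ≈ 247.5 m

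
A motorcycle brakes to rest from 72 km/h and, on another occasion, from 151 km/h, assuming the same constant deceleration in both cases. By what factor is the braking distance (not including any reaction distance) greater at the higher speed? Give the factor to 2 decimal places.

Braking distance d = v²/(2a), so with a fixed, d ∝ v².
Factor = (151/72)² = 2.0972² = 4.3982.

Factor ≈ 4.40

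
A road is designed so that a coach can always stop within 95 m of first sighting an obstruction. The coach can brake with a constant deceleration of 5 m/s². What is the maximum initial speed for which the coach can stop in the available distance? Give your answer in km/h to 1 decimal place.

v²/(2a) = d ⇒ v = √(2 × 5.000 × 95) = √950.00 = 30.8221 m/s.
30.8221 m/s × 3.6 = 110.960 km/h.

Maximum speed ≈ 111.0 km/h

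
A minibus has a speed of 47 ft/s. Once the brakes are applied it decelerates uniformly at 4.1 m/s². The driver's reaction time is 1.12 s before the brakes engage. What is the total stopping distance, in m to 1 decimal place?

Total stopping distance ≈ 41.1 m

47 ft/s × 0.3048 = 14.3256 m/s.
Reaction distance = v·t_r = 14.3256 × 1.12 = 16.045 m.
Braking distance = v²/(2a) = 14.3256² / (2 × 4.100) = 205.223 / 8.200 = 25.027 m.
Total = 16.045 + 25.027 = 41.072 m.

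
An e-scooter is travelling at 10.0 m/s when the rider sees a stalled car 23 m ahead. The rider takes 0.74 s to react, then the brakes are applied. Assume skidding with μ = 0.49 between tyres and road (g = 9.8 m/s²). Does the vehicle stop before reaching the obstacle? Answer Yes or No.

a = μg = 0.49 × 9.8 = 4.802 m/s².
Reaction distance = 10.0000 × 0.74 = 7.400 m.
Braking distance = v²/(2a) = 100.000 / 9.604 = 10.412 m.
Total stopping distance = 7.400 + 10.412 = 17.812 m, vs 23 m available — it stops with 23 − 17.812 = 5.188 m to spare.

Yes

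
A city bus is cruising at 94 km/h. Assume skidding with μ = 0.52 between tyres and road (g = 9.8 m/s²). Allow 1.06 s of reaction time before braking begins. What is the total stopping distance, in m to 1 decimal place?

Total stopping distance ≈ 94.6 m

94 km/h ÷ 3.6 = 26.1111 m/s.
a = μg = 0.52 × 9.8 = 5.096 m/s².
Reaction distance = v·t_r = 26.1111 × 1.06 = 27.678 m.
Braking distance = v²/(2a) = 26.1111² / (2 × 5.096) = 681.790 / 10.192 = 66.895 m.
Total = 27.678 + 66.895 = 94.573 m.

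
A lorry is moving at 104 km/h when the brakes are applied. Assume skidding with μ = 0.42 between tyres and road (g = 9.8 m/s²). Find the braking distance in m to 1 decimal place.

Braking distance ≈ 101.4 m

104 km/h ÷ 3.6 = 28.8889 m/s.
a = μg = 0.42 × 9.8 = 4.116 m/s².
Braking distance = v²/(2a) = 28.8889² / (2 × 4.116) = 834.569 / 8.232 = 101.381 m.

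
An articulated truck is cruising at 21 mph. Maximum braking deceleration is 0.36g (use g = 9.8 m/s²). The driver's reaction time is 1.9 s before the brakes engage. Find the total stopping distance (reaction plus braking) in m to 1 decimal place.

Total stopping distance ≈ 30.3 m

21 mph × 0.44704 = 9.3878 m/s.
a = 0.36 × 9.8 = 3.528 m/s².
Reaction distance = v·t_r = 9.3878 × 1.9 = 17.837 m.
Braking distance = v²/(2a) = 9.3878² / (2 × 3.528) = 88.131 / 7.056 = 12.490 m.
Total = 17.837 + 12.490 = 30.327 m.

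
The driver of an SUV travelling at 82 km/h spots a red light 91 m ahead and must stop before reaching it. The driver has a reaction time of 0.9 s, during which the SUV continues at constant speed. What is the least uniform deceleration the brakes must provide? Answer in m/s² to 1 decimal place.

Required deceleration ≈ 3.7 m/s²

82 km/h ÷ 3.6 = 22.7778 m/s.
Distance covered during reaction = 22.7778 × 0.9 = 20.500 m.
Distance available for braking: 91 − 20.500 = 70.500 m.
v² = 2a·d ⇒ a = v²/(2d) = 22.7778² / (2 × 70.500) = 518.828 / 141.000 = 3.6796 m/s².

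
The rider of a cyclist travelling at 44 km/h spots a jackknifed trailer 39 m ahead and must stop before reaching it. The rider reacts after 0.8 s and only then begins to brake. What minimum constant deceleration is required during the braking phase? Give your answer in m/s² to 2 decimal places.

Required deceleration ≈ 2.56 m/s²

44 km/h ÷ 3.6 = 12.2222 m/s.
Distance covered during reaction = 12.2222 × 0.8 = 9.778 m.
Distance available for braking: 39 − 9.778 = 29.222 m.
v² = 2a·d ⇒ a = v²/(2d) = 12.2222² / (2 × 29.222) = 149.382 / 58.444 = 2.5560 m/s².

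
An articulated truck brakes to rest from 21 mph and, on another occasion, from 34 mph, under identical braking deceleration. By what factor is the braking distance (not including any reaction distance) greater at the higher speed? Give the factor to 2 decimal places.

Factor ≈ 2.62

Braking distance d = v²/(2a), so with a fixed, d ∝ v².
Factor = (34/21)² = 1.6190² = 2.6212.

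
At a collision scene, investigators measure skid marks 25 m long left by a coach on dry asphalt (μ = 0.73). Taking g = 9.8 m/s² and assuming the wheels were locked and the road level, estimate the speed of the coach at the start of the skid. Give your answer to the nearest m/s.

Deceleration a = μg = 0.73 × 9.8 = 7.154 m/s².
v = √(2a·d) = √(2 × 7.154 × 25) = √357.700 = 18.9130 m/s.

Initial speed ≈ 19 m/s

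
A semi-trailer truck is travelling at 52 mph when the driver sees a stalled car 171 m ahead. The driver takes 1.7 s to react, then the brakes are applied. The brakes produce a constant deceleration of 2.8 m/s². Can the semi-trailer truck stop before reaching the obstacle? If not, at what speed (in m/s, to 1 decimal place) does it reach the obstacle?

Yes — it stops about 35.0 m short of the obstacle, so it never reaches it

52 mph × 0.44704 = 23.2461 m/s.
Reaction distance = 23.2461 × 1.7 = 39.518 m.
Braking distance = v²/(2a) = 540.381 / 5.600 = 96.497 m.
Total stopping distance = 39.518 + 96.497 = 136.015 m, vs 171 m available — it stops with 171 − 136.015 = 34.985 m to spare.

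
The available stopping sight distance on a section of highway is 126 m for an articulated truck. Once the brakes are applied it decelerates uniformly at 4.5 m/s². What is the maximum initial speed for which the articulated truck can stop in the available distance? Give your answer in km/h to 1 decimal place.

Maximum speed ≈ 121.2 km/h

v²/(2a) = d ⇒ v = √(2 × 4.500 × 126) = √1134.00 = 33.6749 m/s.
33.6749 m/s × 3.6 = 121.230 km/h.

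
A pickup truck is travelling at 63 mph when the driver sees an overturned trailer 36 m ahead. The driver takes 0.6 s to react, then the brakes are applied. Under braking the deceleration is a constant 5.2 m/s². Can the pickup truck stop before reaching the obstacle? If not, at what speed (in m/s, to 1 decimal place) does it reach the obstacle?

63 mph × 0.44704 = 28.1635 m/s.
Reaction distance = 28.1635 × 0.6 = 16.898 m.
Braking distance needed to stop: v²/(2a) = 793.183 / 10.400 = 76.268 m, so total needed = 16.898 + 76.268 = 93.166 m > 36 m — it cannot stop.
Distance remaining when braking begins: 36 − 16.898 = 19.102 m.
v² = v₀² − 2a·d = 793.183 − 2 × 5.200 × 19.102 = 594.522 m²/s².
v = √594.522 = 24.383 m/s.

No — it strikes the obstacle at 24.4 m/s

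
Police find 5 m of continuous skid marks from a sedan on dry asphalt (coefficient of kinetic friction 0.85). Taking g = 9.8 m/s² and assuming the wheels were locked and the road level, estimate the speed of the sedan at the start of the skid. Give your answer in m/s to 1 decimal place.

Initial speed ≈ 9.1 m/s

Deceleration a = μg = 0.85 × 9.8 = 8.330 m/s².
v = √(2a·d) = √(2 × 8.330 × 5) = √83.300 = 9.1269 m/s.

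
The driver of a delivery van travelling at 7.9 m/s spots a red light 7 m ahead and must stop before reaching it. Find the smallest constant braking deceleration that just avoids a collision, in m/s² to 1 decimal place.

v² = 2a·d ⇒ a = v²/(2d) = 7.9000² / (2 × 7.000) = 62.410 / 14.000 = 4.4579 m/s².

Required deceleration ≈ 4.5 m/s²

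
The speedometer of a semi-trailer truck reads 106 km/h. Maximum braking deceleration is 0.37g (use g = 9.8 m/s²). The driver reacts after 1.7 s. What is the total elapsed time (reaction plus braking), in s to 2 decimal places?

Total time ≈ 9.82 s

106 km/h ÷ 3.6 = 29.4444 m/s.
a = 0.37 × 9.8 = 3.626 m/s².
Braking time = v/a = 29.4444 / 3.626 = 8.120 s.
Total = 1.7 + 8.120 = 9.820 s.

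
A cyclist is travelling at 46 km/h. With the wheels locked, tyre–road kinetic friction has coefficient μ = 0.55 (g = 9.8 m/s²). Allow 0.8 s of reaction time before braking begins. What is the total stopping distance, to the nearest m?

Total stopping distance ≈ 25 m

46 km/h ÷ 3.6 = 12.7778 m/s.
a = μg = 0.55 × 9.8 = 5.390 m/s².
Reaction distance = v·t_r = 12.7778 × 0.8 = 10.222 m.
Braking distance = v²/(2a) = 12.7778² / (2 × 5.390) = 163.272 / 10.780 = 15.146 m.
Total = 10.222 + 15.146 = 25.368 m.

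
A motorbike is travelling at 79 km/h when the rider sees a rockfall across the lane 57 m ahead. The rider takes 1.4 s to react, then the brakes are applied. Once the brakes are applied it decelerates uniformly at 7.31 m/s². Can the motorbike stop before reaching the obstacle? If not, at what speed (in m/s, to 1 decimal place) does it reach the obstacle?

No — it strikes the obstacle at 9.9 m/s

79 km/h ÷ 3.6 = 21.9444 m/s.
Reaction distance = 21.9444 × 1.4 = 30.722 m.
Braking distance needed to stop: v²/(2a) = 481.557 / 14.620 = 32.938 m, so total needed = 30.722 + 32.938 = 63.660 m > 57 m — it cannot stop.
Distance remaining when braking begins: 57 − 30.722 = 26.278 m.
v² = v₀² − 2a·d = 481.557 − 2 × 7.310 × 26.278 = 97.373 m²/s².
v = √97.373 = 9.868 m/s.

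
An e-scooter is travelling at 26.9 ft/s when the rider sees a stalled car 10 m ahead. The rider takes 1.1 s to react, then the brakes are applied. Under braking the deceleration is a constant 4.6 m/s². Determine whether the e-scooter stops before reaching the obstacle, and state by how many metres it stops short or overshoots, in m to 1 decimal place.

26.9 ft/s × 0.3048 = 8.1991 m/s.
Reaction distance = 8.1991 × 1.1 = 9.019 m.
Braking distance = v²/(2a) = 67.225 / 9.200 = 7.307 m.
Total stopping distance = 9.019 + 7.307 = 16.326 m, vs 10 m available — it cannot stop in time and overshoots by 16.326 − 10 = 6.326 m.

No — it overshoots by 6.3 m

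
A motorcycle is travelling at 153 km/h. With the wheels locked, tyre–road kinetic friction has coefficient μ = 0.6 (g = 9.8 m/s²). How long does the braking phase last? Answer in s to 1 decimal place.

Braking time ≈ 7.2 s

153 km/h ÷ 3.6 = 42.5000 m/s.
a = μg = 0.6 × 9.8 = 5.880 m/s².
Braking time = v/a = 42.5000 / 5.880 = 7.228 s.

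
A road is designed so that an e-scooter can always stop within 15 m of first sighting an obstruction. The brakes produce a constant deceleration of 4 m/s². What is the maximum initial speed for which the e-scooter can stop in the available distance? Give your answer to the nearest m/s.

Maximum speed ≈ 11 m/s

v²/(2a) = d ⇒ v = √(2 × 4.000 × 15) = √120.00 = 10.9545 m/s.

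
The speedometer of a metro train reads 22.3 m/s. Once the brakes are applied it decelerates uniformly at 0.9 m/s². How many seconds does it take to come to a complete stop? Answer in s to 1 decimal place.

Braking time ≈ 24.8 s

Braking time = v/a = 22.3000 / 0.900 = 24.778 s.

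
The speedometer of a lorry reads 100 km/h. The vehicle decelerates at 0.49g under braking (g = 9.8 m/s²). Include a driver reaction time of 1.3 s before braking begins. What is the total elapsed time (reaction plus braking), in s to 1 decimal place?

Total time ≈ 7.1 s

100 km/h ÷ 3.6 = 27.7778 m/s.
a = 0.49 × 9.8 = 4.802 m/s².
Braking time = v/a = 27.7778 / 4.802 = 5.785 s.
Total = 1.3 + 5.785 = 7.085 s.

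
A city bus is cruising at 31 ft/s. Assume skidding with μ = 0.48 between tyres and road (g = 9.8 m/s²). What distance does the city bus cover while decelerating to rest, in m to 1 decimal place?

31 ft/s × 0.3048 = 9.4488 m/s.
a = μg = 0.48 × 9.8 = 4.704 m/s².
Braking distance = v²/(2a) = 9.4488² / (2 × 4.704) = 89.280 / 9.408 = 9.490 m.

Braking distance ≈ 9.5 m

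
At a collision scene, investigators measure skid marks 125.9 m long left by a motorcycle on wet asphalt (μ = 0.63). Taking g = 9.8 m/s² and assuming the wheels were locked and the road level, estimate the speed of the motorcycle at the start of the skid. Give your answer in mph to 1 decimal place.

Initial speed ≈ 88.2 mph

Deceleration a = μg = 0.63 × 9.8 = 6.174 m/s².
v = √(2a·d) = √(2 × 6.174 × 125.9) = √1554.613 = 39.4286 m/s.
= 39.4286 ÷ 0.44704 = 88.199 mph.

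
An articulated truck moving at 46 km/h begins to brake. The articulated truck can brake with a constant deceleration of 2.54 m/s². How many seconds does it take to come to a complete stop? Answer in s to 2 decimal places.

Braking time ≈ 5.03 s

46 km/h ÷ 3.6 = 12.7778 m/s.
Braking time = v/a = 12.7778 / 2.540 = 5.031 s.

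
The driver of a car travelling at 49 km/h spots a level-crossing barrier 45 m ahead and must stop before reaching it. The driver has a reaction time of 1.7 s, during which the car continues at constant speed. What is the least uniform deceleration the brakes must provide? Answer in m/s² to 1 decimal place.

49 km/h ÷ 3.6 = 13.6111 m/s.
Distance covered during reaction = 13.6111 × 1.7 = 23.139 m.
Distance available for braking: 45 − 23.139 = 21.861 m.
v² = 2a·d ⇒ a = v²/(2d) = 13.6111² / (2 × 21.861) = 185.262 / 43.722 = 4.2373 m/s².

Required deceleration ≈ 4.2 m/s²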